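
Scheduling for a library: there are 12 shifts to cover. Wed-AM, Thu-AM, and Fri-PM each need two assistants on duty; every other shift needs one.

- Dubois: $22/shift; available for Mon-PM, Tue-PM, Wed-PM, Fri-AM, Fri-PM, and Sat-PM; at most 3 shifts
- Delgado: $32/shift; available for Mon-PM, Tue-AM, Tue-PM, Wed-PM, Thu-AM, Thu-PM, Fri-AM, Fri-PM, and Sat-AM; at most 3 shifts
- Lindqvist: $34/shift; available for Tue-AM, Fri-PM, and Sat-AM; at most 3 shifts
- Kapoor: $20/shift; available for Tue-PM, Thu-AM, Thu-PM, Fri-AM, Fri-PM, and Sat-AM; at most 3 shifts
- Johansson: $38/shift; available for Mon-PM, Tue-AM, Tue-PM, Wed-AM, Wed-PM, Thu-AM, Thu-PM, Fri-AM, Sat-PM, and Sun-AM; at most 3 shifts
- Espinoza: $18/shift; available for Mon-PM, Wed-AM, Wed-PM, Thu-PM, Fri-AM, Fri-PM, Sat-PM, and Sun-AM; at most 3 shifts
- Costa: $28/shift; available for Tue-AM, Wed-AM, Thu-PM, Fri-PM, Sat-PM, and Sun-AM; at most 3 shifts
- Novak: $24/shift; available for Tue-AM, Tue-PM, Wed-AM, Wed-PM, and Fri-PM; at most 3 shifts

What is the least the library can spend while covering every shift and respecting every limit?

$340

Picking the cheapest available assistant for each shift independently would cost $304, but that ignores the shift limits.
An optimal schedule: Mon-PM→Espinoza, Tue-AM→Novak, Tue-PM→Kapoor, Wed-AM→Novak+Costa, Wed-PM→Dubois, Thu-AM→Kapoor+Delgado, Thu-PM→Costa, Fri-AM→Dubois, Fri-PM→Dubois+Novak, Sat-AM→Kapoor, Sat-PM→Espinoza, Sun-AM→Espinoza.
Total: 18 + 24 + 20 + 24 + 28 + 22 + 20 + 32 + 28 + 22 + 22 + 24 + 20 + 18 + 18 = $340.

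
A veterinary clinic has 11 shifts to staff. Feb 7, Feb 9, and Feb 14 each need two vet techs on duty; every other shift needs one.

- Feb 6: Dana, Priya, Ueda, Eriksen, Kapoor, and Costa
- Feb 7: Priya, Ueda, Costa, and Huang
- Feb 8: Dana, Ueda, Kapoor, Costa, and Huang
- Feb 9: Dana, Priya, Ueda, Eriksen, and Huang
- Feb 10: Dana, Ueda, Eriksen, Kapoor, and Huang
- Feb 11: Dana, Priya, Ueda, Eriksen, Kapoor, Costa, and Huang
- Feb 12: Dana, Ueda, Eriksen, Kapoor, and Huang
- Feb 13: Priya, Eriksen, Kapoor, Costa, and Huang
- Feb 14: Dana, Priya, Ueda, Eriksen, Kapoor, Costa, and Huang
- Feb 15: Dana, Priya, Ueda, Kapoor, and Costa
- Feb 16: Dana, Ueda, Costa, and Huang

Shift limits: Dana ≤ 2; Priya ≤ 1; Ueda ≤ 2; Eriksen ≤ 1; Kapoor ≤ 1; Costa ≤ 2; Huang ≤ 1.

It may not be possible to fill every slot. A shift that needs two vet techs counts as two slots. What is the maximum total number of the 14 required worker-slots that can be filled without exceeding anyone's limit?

10

Total capacity across all vet techs is 2+1+2+1+1+2+1 = 10, and 14 slots are needed, so at most 10 can be filled.
An assignment achieving 10: Feb 7→Priya+Ueda, Feb 8→Dana, Feb 9→Ueda+Eriksen, Feb 10→Kapoor, Feb 12→Huang, Feb 13→Costa, Feb 15→Costa, Feb 16→Dana.
Loads: Dana 2/2, Priya 1/1, Ueda 2/2, Eriksen 1/1, Kapoor 1/1, Costa 2/2, Huang 1/1.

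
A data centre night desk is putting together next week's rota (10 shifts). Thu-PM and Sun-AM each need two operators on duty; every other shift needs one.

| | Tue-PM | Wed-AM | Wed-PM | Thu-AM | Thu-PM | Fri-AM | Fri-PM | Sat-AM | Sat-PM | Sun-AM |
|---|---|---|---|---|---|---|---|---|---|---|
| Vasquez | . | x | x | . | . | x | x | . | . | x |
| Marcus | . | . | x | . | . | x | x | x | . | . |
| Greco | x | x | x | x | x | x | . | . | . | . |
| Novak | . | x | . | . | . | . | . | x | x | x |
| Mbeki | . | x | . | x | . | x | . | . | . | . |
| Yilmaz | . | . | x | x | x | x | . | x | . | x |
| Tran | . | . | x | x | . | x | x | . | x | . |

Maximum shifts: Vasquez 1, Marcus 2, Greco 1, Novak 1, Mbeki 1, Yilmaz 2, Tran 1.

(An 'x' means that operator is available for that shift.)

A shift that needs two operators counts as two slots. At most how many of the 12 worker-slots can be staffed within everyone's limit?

Total capacity across all operators is 1+2+1+1+1+2+1 = 9, and 12 slots are needed, so at most 9 can be filled.
An assignment achieving 9: Tue-PM→Greco, Wed-AM→Mbeki, Wed-PM→Marcus, Thu-AM→Tran, Thu-PM→Yilmaz, Fri-PM→Vasquez, Sat-AM→Marcus, Sat-PM→Novak, Sun-AM→Yilmaz.
Loads: Vasquez 1/1, Marcus 2/2, Greco 1/1, Novak 1/1, Mbeki 1/1, Yilmaz 2/2, Tran 1/1.

9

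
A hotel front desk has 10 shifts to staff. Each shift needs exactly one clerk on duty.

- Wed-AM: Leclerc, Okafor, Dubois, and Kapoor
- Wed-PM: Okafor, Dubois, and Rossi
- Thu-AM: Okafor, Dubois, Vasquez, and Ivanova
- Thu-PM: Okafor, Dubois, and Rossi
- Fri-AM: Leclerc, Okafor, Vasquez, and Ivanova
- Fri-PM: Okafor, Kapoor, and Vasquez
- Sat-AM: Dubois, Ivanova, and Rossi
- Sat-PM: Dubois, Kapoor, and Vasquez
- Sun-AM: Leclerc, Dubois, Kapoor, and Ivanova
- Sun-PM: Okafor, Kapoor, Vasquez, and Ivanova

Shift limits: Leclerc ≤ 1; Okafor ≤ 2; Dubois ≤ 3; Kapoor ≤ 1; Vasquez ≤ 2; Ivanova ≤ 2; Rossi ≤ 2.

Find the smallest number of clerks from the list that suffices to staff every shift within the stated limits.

5

10 slots to fill and no one can take more than 3, so at least ⌈10/3⌉ = 4 clerks are needed.
Any 4 clerks together have capacity at most 3+2+2+2 = 9 < 10 slots, so 4 can never suffice.
Leclerc, Okafor, Dubois, Vasquez, and Ivanova alone can cover everything: Wed-AM→Leclerc, Wed-PM→Okafor, Thu-AM→Ivanova, Thu-PM→Okafor, Fri-AM→Ivanova, Fri-PM→Vasquez, Sat-AM→Dubois, Sat-PM→Dubois, Sun-AM→Dubois, Sun-PM→Vasquez.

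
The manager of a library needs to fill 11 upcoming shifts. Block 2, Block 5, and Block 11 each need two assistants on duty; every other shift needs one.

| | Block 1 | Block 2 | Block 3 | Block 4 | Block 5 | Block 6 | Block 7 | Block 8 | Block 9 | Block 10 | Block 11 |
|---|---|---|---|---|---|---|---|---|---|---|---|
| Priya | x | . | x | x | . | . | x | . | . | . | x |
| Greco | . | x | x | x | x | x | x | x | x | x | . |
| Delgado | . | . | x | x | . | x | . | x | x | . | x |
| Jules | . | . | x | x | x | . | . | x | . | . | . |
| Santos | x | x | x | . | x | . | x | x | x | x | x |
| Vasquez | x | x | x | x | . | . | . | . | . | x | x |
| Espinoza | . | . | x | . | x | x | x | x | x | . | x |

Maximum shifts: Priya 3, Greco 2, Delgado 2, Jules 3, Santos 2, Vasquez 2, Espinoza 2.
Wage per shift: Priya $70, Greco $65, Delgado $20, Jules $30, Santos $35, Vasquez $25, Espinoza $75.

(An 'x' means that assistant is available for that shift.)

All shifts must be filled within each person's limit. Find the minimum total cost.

Picking the cheapest available assistant for each shift independently would cost $355, but that ignores the shift limits.
An optimal schedule: Block 1→Vasquez, Block 2→Vasquez+Santos, Block 3→Priya, Block 4→Jules, Block 5→Jules+Greco, Block 6→Delgado, Block 7→Priya, Block 8→Jules, Block 9→Greco, Block 10→Santos, Block 11→Delgado+Priya.
Total: 25 + 25 + 35 + 70 + 30 + 30 + 65 + 20 + 70 + 30 + 65 + 35 + 20 + 70 = $590.

$590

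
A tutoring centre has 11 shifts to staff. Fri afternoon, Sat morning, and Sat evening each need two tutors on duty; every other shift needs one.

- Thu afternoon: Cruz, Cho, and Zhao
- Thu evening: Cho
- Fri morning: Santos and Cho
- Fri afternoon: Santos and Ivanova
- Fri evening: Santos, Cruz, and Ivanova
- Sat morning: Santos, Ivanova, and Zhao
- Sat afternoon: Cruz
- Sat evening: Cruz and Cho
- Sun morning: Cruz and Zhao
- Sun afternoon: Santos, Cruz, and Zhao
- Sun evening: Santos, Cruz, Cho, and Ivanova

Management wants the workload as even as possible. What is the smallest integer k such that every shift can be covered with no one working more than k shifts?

With 5 tutors and 14 worker-slots to fill, someone must work at least ⌈14/5⌉ = 3 shifts, so k ≥ 3.
k = 3 works: Thu afternoon→Cho, Thu evening→Cho, Fri morning→Santos, Fri afternoon→Santos+Ivanova, Fri evening→Santos, Sat morning→Ivanova+Zhao, Sat afternoon→Cruz, Sat evening→Cruz+Cho, Sun morning→Cruz, Sun afternoon→Zhao, Sun evening→Ivanova.
Loads: Santos 3, Cruz 3, Cho 3, Ivanova 3, Zhao 2 — all ≤ 3.

3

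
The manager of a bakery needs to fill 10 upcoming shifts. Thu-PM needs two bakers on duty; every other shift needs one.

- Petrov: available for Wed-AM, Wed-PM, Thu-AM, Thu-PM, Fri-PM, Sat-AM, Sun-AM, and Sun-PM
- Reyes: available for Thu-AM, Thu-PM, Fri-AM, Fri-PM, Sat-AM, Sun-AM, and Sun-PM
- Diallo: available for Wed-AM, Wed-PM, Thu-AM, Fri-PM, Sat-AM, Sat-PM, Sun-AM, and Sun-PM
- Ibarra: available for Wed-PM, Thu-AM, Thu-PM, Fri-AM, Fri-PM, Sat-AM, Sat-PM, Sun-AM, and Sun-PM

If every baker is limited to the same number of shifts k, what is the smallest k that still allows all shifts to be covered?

3

With 4 bakers and 11 worker-slots to fill, someone must work at least ⌈11/4⌉ = 3 shifts, so k ≥ 3.
k = 3 works: Wed-AM→Petrov, Wed-PM→Petrov, Thu-AM→Reyes, Thu-PM→Petrov+Reyes, Fri-AM→Reyes, Fri-PM→Diallo, Sat-AM→Diallo, Sat-PM→Diallo, Sun-AM→Ibarra, Sun-PM→Ibarra.
Loads: Petrov 3, Reyes 3, Diallo 3, Ibarra 2 — all ≤ 3.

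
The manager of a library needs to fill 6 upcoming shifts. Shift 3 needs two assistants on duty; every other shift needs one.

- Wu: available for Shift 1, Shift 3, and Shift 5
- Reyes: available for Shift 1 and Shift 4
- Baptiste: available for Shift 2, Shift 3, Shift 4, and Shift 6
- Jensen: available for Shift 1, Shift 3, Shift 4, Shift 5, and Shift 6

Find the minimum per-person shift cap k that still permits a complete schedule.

2

With 4 assistants and 7 worker-slots to fill, someone must work at least ⌈7/4⌉ = 2 shifts, so k ≥ 2.
k = 2 works: Shift 1→Reyes, Shift 2→Baptiste, Shift 3→Wu+Jensen, Shift 4→Reyes, Shift 5→Wu, Shift 6→Baptiste.
Loads: Wu 2, Reyes 2, Baptiste 2, Jensen 1 — all ≤ 2.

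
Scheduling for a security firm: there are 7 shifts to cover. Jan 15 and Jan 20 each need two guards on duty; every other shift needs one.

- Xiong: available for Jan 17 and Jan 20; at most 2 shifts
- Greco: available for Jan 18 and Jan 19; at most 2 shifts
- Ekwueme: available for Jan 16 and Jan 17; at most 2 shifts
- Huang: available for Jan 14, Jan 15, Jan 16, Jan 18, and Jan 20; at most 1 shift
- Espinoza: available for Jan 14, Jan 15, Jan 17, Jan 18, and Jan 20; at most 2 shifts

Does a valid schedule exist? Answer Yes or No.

Total capacity is 9 and 9 slots are needed, so capacity alone doesn't rule it out.
Shifts {Jan 14, Jan 15, Jan 20} need 5 worker-slots in total, but the guards available for any of those shifts (Xiong, Huang, and Espinoza) can supply at most 4 among them. So no valid schedule exists.

No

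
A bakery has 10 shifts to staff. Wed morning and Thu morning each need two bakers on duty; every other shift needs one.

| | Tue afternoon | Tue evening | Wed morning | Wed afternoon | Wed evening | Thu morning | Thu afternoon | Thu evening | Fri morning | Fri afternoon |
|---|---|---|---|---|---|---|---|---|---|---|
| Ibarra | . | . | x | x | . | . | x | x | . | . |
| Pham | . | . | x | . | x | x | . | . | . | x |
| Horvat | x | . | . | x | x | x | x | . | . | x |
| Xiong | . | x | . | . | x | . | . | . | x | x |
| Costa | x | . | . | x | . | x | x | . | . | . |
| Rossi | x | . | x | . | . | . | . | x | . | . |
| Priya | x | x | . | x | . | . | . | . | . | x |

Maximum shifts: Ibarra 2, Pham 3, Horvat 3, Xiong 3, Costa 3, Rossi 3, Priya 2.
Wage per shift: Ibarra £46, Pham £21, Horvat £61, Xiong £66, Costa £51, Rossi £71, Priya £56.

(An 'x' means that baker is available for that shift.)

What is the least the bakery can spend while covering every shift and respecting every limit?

Fri morning can only be covered by Xiong, so that assignment is forced.
Picking the cheapest available baker for each shift independently would cost £492, but that ignores the shift limits.
An optimal schedule: Tue afternoon→Costa, Tue evening→Priya, Wed morning→Pham+Ibarra, Wed afternoon→Priya, Wed evening→Pham, Thu morning→Pham+Costa, Thu afternoon→Costa, Thu evening→Ibarra, Fri morning→Xiong, Fri afternoon→Horvat.
Total: 51 + 56 + 21 + 46 + 56 + 21 + 21 + 51 + 51 + 46 + 66 + 61 = £547.

£547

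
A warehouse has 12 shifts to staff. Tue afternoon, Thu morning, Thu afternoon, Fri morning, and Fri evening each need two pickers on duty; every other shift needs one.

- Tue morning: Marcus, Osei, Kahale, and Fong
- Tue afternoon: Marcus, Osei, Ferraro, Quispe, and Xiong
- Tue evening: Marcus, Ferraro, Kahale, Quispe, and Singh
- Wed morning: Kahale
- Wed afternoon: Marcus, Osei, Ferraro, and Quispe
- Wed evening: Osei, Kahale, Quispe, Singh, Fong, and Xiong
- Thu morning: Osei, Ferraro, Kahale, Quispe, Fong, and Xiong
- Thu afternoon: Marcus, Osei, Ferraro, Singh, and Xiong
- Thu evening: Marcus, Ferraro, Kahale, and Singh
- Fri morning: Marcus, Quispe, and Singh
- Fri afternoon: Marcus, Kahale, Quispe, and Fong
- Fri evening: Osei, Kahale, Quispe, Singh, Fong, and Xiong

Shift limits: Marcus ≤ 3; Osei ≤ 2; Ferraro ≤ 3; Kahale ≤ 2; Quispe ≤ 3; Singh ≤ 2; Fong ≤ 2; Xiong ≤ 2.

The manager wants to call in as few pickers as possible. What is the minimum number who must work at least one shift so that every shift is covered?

17 slots to fill and no one can take more than 3, so at least ⌈17/3⌉ = 6 pickers are needed.
Any 6 pickers together have capacity at most 3+3+3+2+2+2 = 15 < 17 slots, so 6 can never suffice.
Marcus, Osei, Ferraro, Kahale, Quispe, Singh, and Fong alone can cover everything: Tue morning→Marcus, Tue afternoon→Osei+Quispe, Tue evening→Ferraro, Wed morning→Kahale, Wed afternoon→Marcus, Wed evening→Osei, Thu morning→Quispe+Fong, Thu afternoon→Ferraro+Singh, Thu evening→Ferraro, Fri morning→Marcus+Quispe, Fri afternoon→Kahale, Fri evening→Singh+Fong.

7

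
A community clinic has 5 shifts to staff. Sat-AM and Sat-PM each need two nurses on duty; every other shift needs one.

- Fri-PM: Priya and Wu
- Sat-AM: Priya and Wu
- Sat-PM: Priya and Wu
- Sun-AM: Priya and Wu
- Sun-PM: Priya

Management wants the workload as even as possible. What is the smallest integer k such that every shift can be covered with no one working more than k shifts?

With 2 nurses and 7 worker-slots to fill, someone must work at least ⌈7/2⌉ = 4 shifts, so k ≥ 4.
k = 4 works: Fri-PM→Priya, Sat-AM→Priya+Wu, Sat-PM→Priya+Wu, Sun-AM→Wu, Sun-PM→Priya.
Loads: Priya 4, Wu 3 — all ≤ 4.

4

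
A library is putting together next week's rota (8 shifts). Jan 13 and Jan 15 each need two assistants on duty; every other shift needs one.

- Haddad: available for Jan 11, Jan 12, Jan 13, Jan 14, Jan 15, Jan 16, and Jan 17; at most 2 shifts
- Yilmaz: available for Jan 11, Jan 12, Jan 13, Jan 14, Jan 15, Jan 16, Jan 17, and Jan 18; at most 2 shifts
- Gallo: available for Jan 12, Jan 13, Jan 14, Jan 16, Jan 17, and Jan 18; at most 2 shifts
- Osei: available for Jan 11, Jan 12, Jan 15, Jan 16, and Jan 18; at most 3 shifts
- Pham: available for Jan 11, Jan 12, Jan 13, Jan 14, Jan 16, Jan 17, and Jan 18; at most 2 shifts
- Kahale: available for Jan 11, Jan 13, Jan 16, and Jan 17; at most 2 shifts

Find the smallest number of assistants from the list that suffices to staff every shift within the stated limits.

10 slots to fill and no one can take more than 3, so at least ⌈10/3⌉ = 4 assistants are needed.
Any 4 assistants together have capacity at most 3+2+2+2 = 9 < 10 slots, so 4 can never suffice.
Haddad, Yilmaz, Gallo, Osei, and Pham alone can cover everything: Jan 11→Haddad, Jan 12→Osei, Jan 13→Gallo+Pham, Jan 14→Yilmaz, Jan 15→Haddad+Yilmaz, Jan 16→Osei, Jan 17→Gallo, Jan 18→Osei.

5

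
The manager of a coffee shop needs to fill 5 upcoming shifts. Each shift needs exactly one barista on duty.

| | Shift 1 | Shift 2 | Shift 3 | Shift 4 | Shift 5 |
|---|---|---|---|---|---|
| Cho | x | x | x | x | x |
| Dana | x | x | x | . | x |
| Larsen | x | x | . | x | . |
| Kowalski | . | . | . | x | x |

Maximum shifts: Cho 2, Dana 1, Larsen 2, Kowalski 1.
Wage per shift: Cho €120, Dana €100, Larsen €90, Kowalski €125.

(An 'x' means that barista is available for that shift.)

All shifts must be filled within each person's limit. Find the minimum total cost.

Picking the cheapest available barista for each shift independently would cost €470, but that ignores the shift limits.
An optimal schedule: Shift 1→Larsen, Shift 2→Larsen, Shift 3→Dana, Shift 4→Cho, Shift 5→Cho.
Total: 90 + 90 + 100 + 120 + 120 = €520.

€520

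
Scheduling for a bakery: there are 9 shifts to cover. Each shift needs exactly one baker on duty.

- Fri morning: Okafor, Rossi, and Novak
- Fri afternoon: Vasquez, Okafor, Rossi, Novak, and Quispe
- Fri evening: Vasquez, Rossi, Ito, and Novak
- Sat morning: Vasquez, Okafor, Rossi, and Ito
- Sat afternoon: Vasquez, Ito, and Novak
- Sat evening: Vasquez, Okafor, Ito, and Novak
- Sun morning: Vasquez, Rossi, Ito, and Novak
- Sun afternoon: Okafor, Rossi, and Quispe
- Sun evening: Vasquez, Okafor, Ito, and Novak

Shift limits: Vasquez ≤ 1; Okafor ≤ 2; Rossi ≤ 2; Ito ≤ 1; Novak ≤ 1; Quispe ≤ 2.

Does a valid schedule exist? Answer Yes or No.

Yes

One valid schedule: Fri morning→Okafor, Fri afternoon→Quispe, Fri evening→Rossi, Sat morning→Okafor, Sat afternoon→Vasquez, Sat evening→Ito, Sun morning→Rossi, Sun afternoon→Quispe, Sun evening→Novak.
Loads: Vasquez 1/1, Okafor 2/2, Rossi 2/2, Ito 1/1, Novak 1/1, Quispe 2/2 — all within limits.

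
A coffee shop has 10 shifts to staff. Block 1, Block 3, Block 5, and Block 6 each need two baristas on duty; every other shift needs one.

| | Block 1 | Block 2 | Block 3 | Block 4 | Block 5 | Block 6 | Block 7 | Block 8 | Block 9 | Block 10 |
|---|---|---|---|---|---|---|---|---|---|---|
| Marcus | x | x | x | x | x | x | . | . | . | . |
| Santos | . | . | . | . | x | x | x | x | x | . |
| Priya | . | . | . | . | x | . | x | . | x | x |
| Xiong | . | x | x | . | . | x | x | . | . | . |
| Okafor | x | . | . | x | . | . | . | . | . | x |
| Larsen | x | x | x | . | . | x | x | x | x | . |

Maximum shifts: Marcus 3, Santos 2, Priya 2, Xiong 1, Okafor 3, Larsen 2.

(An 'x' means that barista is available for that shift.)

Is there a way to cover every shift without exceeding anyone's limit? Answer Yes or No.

No

Total capacity is 3+2+2+1+3+2 = 13 but 14 worker-slots are needed — infeasible.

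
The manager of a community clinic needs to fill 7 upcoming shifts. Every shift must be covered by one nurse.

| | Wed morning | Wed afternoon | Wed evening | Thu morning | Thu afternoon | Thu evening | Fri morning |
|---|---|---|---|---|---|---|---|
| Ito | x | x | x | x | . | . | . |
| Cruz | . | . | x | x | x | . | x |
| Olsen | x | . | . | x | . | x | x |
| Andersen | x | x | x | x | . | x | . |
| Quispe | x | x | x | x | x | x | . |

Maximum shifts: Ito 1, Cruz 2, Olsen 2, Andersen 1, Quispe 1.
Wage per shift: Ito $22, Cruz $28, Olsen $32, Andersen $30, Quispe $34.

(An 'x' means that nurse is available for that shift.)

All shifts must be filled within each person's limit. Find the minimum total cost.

Picking the cheapest available nurse for each shift independently would cost $174, but that ignores the shift limits.
An optimal schedule: Wed morning→Olsen, Wed afternoon→Ito, Wed evening→Andersen, Thu morning→Quispe, Thu afternoon→Cruz, Thu evening→Olsen, Fri morning→Cruz.
Total: 32 + 22 + 30 + 34 + 28 + 32 + 28 = $206.

$206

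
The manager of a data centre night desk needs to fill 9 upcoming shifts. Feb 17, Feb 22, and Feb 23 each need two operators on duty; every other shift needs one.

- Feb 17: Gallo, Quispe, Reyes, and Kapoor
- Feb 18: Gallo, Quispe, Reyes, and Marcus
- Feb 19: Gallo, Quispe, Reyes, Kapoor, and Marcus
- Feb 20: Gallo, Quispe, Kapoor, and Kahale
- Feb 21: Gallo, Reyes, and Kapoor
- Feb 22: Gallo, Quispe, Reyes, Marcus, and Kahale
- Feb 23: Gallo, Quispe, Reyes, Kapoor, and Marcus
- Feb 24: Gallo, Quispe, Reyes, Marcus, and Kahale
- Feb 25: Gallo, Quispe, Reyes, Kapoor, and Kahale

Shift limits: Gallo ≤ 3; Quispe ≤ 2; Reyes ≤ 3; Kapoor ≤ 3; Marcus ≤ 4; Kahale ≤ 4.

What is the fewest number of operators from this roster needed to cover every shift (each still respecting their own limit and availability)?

12 slots to fill and no one can take more than 4, so at least ⌈12/4⌉ = 3 operators are needed.
Any 3 operators together have capacity at most 4+4+3 = 11 < 12 slots, so 3 can never suffice.
Gallo, Quispe, Reyes, and Marcus alone can cover everything: Feb 17→Gallo+Quispe, Feb 18→Reyes, Feb 19→Marcus, Feb 20→Gallo, Feb 21→Gallo, Feb 22→Reyes+Marcus, Feb 23→Reyes+Marcus, Feb 24→Marcus, Feb 25→Quispe.

4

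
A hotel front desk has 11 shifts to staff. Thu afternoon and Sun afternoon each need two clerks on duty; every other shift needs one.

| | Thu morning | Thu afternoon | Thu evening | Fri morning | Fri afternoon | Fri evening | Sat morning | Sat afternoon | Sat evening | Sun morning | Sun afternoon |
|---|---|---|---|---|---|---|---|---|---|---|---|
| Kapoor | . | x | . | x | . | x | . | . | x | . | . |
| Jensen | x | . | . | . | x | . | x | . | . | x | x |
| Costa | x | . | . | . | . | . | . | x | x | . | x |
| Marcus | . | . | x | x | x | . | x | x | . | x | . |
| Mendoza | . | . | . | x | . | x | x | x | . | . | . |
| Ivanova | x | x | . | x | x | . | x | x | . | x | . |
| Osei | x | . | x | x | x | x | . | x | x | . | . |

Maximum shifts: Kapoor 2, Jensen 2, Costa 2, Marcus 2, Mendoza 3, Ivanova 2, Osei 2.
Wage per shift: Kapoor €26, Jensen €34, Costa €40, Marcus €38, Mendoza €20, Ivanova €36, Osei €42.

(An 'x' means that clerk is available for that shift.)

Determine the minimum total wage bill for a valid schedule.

Thu afternoon can only be covered by Kapoor and Ivanova, so that assignment is forced.
Sun afternoon can only be covered by Jensen and Costa, so that assignment is forced.
Picking the cheapest available clerk for each shift independently would cost €382, but that ignores the shift limits.
An optimal schedule: Thu morning→Ivanova, Thu afternoon→Kapoor+Ivanova, Thu evening→Marcus, Fri morning→Mendoza, Fri afternoon→Marcus, Fri evening→Kapoor, Sat morning→Mendoza, Sat afternoon→Mendoza, Sat evening→Costa, Sun morning→Jensen, Sun afternoon→Jensen+Costa.
Total: 36 + 26 + 36 + 38 + 20 + 38 + 26 + 20 + 20 + 40 + 34 + 34 + 40 = €408.

€408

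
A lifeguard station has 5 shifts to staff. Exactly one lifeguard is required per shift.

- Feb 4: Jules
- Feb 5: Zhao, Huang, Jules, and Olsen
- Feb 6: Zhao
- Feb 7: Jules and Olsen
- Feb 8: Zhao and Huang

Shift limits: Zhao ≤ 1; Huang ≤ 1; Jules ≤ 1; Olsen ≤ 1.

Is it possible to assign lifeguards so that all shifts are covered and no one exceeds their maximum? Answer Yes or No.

Shifts {Feb 4, Feb 5, Feb 6, Feb 7, Feb 8} need 5 worker-slots in total, but the lifeguards available for any of those shifts (Zhao, Huang, Jules, and Olsen) can supply at most 4 among them. So no valid schedule exists.

No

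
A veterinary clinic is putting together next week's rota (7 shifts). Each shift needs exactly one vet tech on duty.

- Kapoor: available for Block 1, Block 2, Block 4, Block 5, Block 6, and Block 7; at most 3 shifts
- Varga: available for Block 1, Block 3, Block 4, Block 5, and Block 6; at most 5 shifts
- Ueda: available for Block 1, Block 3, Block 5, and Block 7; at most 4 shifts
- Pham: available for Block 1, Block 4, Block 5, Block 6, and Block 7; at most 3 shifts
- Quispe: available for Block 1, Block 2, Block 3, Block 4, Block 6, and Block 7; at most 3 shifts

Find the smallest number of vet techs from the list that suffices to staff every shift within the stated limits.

2

7 slots to fill and no one can take more than 5, so at least ⌈7/5⌉ = 2 vet techs are needed.
Kapoor and Varga alone can cover everything: Block 1→Kapoor, Block 2→Kapoor, Block 3→Varga, Block 4→Varga, Block 5→Varga, Block 6→Varga, Block 7→Kapoor.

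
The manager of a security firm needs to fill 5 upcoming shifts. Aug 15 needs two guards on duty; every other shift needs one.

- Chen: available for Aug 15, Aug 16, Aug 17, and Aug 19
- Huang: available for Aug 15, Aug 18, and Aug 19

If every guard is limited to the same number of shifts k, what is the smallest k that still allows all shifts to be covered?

3

With 2 guards and 6 worker-slots to fill, someone must work at least ⌈6/2⌉ = 3 shifts, so k ≥ 3.
k = 3 works: Aug 15→Chen+Huang, Aug 16→Chen, Aug 17→Chen, Aug 18→Huang, Aug 19→Huang.
Loads: Chen 3, Huang 3 — all ≤ 3.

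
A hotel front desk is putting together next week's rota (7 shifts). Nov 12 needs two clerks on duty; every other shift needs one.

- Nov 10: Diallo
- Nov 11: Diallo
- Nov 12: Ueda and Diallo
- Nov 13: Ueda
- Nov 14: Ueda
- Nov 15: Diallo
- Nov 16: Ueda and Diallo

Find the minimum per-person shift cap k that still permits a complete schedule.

4

With 2 clerks and 8 worker-slots to fill, someone must work at least ⌈8/2⌉ = 4 shifts, so k ≥ 4.
k = 4 works: Nov 10→Diallo, Nov 11→Diallo, Nov 12→Ueda+Diallo, Nov 13→Ueda, Nov 14→Ueda, Nov 15→Diallo, Nov 16→Ueda.
Loads: Ueda 4, Diallo 4 — all ≤ 4.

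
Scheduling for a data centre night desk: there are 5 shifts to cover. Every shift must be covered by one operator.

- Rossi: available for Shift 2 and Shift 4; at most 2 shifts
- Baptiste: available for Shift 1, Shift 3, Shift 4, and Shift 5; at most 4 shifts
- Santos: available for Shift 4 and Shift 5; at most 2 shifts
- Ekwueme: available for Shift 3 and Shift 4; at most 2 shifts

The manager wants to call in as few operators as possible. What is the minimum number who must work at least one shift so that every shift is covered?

2

5 slots to fill and no one can take more than 4, so at least ⌈5/4⌉ = 2 operators are needed.
Rossi and Baptiste alone can cover everything: Shift 1→Baptiste, Shift 2→Rossi, Shift 3→Baptiste, Shift 4→Rossi, Shift 5→Baptiste.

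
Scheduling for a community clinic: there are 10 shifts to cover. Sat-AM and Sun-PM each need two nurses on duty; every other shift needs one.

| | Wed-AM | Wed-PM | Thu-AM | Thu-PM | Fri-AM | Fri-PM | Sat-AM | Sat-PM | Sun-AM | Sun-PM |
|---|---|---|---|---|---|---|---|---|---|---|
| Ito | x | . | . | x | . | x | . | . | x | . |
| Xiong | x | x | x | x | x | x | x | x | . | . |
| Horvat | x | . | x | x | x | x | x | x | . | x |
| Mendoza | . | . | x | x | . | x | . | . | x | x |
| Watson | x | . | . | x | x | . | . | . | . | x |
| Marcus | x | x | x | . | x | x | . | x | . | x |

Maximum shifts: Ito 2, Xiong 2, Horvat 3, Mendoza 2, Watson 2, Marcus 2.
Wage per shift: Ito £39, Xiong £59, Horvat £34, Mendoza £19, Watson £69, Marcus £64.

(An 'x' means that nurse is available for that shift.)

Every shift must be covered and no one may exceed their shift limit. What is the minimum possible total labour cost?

£533

Sat-AM can only be covered by Xiong and Horvat, so that assignment is forced.
Picking the cheapest available nurse for each shift independently would cost £383, but that ignores the shift limits.
An optimal schedule: Wed-AM→Ito, Wed-PM→Xiong, Thu-AM→Mendoza, Thu-PM→Ito, Fri-AM→Horvat, Fri-PM→Marcus, Sat-AM→Horvat+Xiong, Sat-PM→Horvat, Sun-AM→Mendoza, Sun-PM→Marcus+Watson.
Total: 39 + 59 + 19 + 39 + 34 + 64 + 34 + 59 + 34 + 19 + 64 + 69 = £533.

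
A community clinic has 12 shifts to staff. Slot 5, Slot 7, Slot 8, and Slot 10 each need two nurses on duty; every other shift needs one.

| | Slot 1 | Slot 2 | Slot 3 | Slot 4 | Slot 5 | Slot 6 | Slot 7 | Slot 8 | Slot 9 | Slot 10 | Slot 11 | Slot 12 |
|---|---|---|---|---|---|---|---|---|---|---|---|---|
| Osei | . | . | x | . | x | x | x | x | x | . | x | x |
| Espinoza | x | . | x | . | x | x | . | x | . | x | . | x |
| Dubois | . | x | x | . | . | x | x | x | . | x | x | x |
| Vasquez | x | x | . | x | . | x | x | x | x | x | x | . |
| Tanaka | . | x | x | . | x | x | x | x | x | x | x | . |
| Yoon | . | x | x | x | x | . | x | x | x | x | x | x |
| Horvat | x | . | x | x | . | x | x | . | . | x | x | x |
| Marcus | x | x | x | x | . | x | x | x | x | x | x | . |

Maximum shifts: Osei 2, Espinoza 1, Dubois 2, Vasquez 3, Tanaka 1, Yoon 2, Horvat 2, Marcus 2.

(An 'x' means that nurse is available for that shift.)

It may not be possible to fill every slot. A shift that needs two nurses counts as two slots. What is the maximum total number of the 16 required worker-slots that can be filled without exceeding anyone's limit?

15

Total capacity across all nurses is 2+1+2+3+1+2+2+2 = 15, and 16 slots are needed, so at most 15 can be filled.
An assignment achieving 15: Slot 1→Espinoza, Slot 2→Dubois, Slot 3→Yoon, Slot 4→Vasquez, Slot 5→Osei+Tanaka, Slot 6→Vasquez, Slot 7→Vasquez+Yoon, Slot 8→Marcus, Slot 9→Osei, Slot 10→Horvat+Marcus, Slot 11→Horvat, Slot 12→Dubois.
Loads: Osei 2/2, Espinoza 1/1, Dubois 2/2, Vasquez 3/3, Tanaka 1/1, Yoon 2/2, Horvat 2/2, Marcus 2/2.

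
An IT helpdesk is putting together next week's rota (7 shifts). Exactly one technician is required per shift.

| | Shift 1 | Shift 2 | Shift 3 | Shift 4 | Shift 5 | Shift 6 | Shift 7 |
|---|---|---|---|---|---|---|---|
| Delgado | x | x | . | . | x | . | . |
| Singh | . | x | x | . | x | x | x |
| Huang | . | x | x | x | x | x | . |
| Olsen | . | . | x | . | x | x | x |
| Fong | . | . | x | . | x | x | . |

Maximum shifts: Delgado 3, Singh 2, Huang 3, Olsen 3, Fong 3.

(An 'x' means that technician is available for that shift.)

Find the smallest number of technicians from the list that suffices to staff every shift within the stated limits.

7 slots to fill and no one can take more than 3, so at least ⌈7/3⌉ = 3 technicians are needed.
Delgado, Singh, and Huang alone can cover everything: Shift 1→Delgado, Shift 2→Delgado, Shift 3→Singh, Shift 4→Huang, Shift 5→Delgado, Shift 6→Huang, Shift 7→Singh.

3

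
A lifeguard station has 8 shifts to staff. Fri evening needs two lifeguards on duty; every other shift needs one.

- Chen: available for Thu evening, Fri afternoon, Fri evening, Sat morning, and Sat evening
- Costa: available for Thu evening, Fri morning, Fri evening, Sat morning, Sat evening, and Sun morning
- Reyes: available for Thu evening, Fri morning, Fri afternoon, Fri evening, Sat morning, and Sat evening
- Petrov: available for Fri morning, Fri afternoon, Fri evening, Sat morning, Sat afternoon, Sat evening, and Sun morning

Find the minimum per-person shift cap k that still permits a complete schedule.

With 4 lifeguards and 9 worker-slots to fill, someone must work at least ⌈9/4⌉ = 3 shifts, so k ≥ 3.
k = 3 works: Thu evening→Chen, Fri morning→Costa, Fri afternoon→Chen, Fri evening→Reyes+Petrov, Sat morning→Chen, Sat afternoon→Petrov, Sat evening→Costa, Sun morning→Costa.
Loads: Chen 3, Costa 3, Reyes 1, Petrov 2 — all ≤ 3.

3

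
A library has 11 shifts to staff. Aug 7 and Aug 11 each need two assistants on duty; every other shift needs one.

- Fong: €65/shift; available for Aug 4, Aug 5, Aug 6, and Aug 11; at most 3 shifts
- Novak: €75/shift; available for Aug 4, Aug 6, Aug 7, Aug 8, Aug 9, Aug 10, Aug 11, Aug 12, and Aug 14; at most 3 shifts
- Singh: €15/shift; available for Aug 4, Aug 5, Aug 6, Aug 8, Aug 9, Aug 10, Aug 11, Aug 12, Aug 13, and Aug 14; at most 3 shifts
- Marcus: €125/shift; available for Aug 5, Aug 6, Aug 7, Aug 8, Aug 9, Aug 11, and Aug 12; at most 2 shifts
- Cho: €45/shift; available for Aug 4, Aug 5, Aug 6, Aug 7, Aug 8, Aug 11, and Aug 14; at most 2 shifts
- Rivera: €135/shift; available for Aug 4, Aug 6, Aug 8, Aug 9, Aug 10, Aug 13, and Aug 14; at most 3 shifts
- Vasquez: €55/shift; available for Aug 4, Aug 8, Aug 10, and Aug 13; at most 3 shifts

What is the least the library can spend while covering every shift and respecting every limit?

Picking the cheapest available assistant for each shift independently would cost €315, but that ignores the shift limits.
An optimal schedule: Aug 4→Vasquez, Aug 5→Fong, Aug 6→Fong, Aug 7→Cho+Novak, Aug 8→Vasquez, Aug 9→Singh, Aug 10→Vasquez, Aug 11→Fong+Novak, Aug 12→Singh, Aug 13→Singh, Aug 14→Cho.
Total: 55 + 65 + 65 + 45 + 75 + 55 + 15 + 55 + 65 + 75 + 15 + 15 + 45 = €645.

€645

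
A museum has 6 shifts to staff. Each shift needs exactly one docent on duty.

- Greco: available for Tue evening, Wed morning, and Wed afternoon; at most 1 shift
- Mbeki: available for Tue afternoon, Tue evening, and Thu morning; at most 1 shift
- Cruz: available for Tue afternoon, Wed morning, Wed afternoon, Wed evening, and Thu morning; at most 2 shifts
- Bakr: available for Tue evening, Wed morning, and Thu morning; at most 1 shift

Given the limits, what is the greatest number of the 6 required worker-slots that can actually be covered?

Total capacity across all docents is 1+1+2+1 = 5, and 6 slots are needed, so at most 5 can be filled.
An assignment achieving 5: Tue afternoon→Mbeki, Tue evening→Bakr, Wed morning→Cruz, Wed afternoon→Greco, Wed evening→Cruz.
Loads: Greco 1/1, Mbeki 1/1, Cruz 2/2, Bakr 1/1.

5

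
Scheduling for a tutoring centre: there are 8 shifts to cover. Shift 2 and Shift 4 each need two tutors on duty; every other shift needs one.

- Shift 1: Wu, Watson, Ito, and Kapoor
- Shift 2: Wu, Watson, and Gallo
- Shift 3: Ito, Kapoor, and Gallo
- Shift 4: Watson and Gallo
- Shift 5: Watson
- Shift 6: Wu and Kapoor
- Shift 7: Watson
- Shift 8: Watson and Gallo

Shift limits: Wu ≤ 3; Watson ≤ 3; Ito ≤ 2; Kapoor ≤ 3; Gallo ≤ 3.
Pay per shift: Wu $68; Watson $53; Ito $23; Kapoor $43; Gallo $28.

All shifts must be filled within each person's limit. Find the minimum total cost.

$400

Shift 4 can only be covered by Watson and Gallo, so that assignment is forced.
Shift 5 can only be covered by Watson, so that assignment is forced.
Shift 7 can only be covered by Watson, so that assignment is forced.
Picking the cheapest available tutor for each shift independently would cost $385, but that ignores the shift limits.
An optimal schedule: Shift 1→Ito, Shift 2→Gallo+Wu, Shift 3→Ito, Shift 4→Gallo+Watson, Shift 5→Watson, Shift 6→Kapoor, Shift 7→Watson, Shift 8→Gallo.
Total: 23 + 28 + 68 + 23 + 28 + 53 + 53 + 43 + 53 + 28 = $400.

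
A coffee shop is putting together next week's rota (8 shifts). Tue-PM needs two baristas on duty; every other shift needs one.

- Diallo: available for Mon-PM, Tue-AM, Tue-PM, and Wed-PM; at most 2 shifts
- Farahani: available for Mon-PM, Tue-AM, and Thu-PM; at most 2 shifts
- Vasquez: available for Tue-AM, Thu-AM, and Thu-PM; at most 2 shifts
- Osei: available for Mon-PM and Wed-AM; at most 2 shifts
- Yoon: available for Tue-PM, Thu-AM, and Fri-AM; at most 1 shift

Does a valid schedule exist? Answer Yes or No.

Total capacity is 9 and 9 slots are needed, so capacity alone doesn't rule it out.
Shifts {Tue-PM, Fri-AM} need 3 worker-slots in total, but the baristas available for any of those shifts (Diallo and Yoon) can supply at most 2 among them. So no valid schedule exists.

No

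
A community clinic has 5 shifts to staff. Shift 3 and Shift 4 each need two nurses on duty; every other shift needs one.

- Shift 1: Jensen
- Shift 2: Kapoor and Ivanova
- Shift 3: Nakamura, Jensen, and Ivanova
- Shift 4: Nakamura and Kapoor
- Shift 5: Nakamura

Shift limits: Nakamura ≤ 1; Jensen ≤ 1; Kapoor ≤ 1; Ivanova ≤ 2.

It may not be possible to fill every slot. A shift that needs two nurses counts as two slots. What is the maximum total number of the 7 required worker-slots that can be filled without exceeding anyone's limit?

5

Total capacity across all nurses is 1+1+1+2 = 5, and 7 slots are needed, so at most 5 can be filled.
An assignment achieving 5: Shift 1→Jensen, Shift 2→Ivanova, Shift 3→Ivanova, Shift 4→Kapoor, Shift 5→Nakamura.
Loads: Nakamura 1/1, Jensen 1/1, Kapoor 1/1, Ivanova 2/2.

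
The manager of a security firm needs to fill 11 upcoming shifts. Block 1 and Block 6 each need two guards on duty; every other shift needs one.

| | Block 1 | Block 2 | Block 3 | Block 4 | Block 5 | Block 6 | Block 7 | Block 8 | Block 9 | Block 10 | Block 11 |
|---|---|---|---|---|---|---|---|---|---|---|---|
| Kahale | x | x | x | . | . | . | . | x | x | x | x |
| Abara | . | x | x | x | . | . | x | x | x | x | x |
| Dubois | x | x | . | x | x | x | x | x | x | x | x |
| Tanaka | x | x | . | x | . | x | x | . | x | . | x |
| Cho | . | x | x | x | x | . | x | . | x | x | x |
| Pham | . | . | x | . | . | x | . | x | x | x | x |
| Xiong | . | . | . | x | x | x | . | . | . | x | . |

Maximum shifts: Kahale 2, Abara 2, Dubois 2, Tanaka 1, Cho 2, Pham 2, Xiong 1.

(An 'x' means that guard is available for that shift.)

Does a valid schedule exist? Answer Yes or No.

No

Total capacity is 2+2+2+1+2+2+1 = 12 but 13 worker-slots are needed — infeasible.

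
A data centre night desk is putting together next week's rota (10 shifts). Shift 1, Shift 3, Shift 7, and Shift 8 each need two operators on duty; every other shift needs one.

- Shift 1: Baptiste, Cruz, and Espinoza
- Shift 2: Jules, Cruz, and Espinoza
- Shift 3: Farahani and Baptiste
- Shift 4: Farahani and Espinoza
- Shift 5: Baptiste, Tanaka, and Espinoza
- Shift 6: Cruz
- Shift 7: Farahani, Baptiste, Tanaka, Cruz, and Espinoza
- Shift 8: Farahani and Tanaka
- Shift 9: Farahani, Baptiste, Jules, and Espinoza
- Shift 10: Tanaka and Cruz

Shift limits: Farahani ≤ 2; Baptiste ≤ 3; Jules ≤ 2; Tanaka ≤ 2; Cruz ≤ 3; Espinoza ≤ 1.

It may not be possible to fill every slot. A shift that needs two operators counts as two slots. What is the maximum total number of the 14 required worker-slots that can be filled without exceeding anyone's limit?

13

Total capacity across all operators is 2+3+2+2+3+1 = 13, and 14 slots are needed, so at most 13 can be filled.
An assignment achieving 13: Shift 1→Baptiste+Cruz, Shift 2→Jules, Shift 3→Farahani+Baptiste, Shift 4→Farahani, Shift 5→Baptiste, Shift 6→Cruz, Shift 7→Cruz+Espinoza, Shift 8→Tanaka, Shift 9→Jules, Shift 10→Tanaka.
Loads: Farahani 2/2, Baptiste 3/3, Jules 2/2, Tanaka 2/2, Cruz 3/3, Espinoza 1/1.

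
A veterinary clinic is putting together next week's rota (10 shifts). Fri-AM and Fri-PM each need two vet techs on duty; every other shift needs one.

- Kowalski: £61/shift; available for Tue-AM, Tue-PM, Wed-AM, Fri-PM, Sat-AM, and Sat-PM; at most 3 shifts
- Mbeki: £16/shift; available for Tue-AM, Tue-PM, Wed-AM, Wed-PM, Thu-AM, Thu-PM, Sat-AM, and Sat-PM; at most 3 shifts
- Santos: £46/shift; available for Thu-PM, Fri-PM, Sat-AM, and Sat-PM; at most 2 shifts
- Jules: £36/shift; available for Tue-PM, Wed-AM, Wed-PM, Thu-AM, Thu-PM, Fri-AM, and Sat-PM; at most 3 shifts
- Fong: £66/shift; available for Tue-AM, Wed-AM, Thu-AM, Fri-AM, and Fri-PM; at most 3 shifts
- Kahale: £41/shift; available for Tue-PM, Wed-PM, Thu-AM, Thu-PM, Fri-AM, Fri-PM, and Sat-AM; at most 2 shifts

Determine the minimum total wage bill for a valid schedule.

Picking the cheapest available vet tech for each shift independently would cost £292, but that ignores the shift limits.
An optimal schedule: Tue-AM→Mbeki, Tue-PM→Mbeki, Wed-AM→Jules, Wed-PM→Mbeki, Thu-AM→Jules, Thu-PM→Kahale, Fri-AM→Jules+Kahale, Fri-PM→Santos+Kowalski, Sat-AM→Santos, Sat-PM→Kowalski.
Total: 16 + 16 + 36 + 16 + 36 + 41 + 36 + 41 + 46 + 61 + 46 + 61 = £452.

£452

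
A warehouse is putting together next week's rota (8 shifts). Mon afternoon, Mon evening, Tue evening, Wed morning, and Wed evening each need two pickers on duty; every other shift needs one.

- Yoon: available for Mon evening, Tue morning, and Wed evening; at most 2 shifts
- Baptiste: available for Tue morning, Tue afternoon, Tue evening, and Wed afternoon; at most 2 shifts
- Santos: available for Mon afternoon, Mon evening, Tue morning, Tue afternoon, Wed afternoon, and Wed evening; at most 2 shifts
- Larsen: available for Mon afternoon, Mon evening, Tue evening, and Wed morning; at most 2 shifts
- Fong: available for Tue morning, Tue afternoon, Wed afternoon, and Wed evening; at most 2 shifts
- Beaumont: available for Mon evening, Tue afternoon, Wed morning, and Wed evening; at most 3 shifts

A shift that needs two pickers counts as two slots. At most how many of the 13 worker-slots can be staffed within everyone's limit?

Total capacity across all pickers is 2+2+2+2+2+3 = 13, and 13 slots are needed, so at most 13 can be filled.
Shifts {Mon afternoon, Tue evening, Wed morning} need 6 slots but only Baptiste, Santos, Larsen, and Beaumont are available for them, supplying at most 5 — so at least 1 slot must go unfilled.
An assignment achieving 12: Mon afternoon→Santos+Larsen, Mon evening→Yoon+Santos, Tue morning→Yoon, Tue afternoon→Fong, Tue evening→Baptiste+Larsen, Wed morning→Beaumont, Wed afternoon→Baptiste, Wed evening→Fong+Beaumont.
Loads: Yoon 2/2, Baptiste 2/2, Santos 2/2, Larsen 2/2, Fong 2/2, Beaumont 2/3.

12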